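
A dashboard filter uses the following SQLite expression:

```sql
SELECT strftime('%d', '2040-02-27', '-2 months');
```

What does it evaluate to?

27

First apply '-2 months': 2040-02-27 → 2039-12-27.
`%d` extracts the 2-digit day of month: 27.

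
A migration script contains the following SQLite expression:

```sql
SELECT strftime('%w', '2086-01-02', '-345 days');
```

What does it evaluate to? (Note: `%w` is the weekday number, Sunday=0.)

1

First apply '-345 days': 2086-01-02 → 2085-01-22.
2085-01-22 is a Monday; with Sunday=0 that is 1.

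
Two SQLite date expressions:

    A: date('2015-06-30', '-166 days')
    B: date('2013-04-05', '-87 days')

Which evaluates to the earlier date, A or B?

A = 2015-01-15.
B = 2013-01-08.
B is earlier.

B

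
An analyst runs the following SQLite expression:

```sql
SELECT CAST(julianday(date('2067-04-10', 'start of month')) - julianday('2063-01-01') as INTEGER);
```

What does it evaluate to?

`start of month` rewinds 2067-04-10 to 2067-04-01.
30 days remain in January 2063 after the 1st (31 − 1).
Full months from February 2063 through March 2067 contribute their day counts.
Then 1 day into April 2067.
Total: 30 + 28 + 31 + 30 + 31 + 30 + 31 + 31 + 30 + 31 + 30 + 31 + 31 + 29 + 31 + 30 + 31 + 30 + 31 + 31 + 30 + 31 + 30 + 31 + 31 + 28 + 31 + 30 + 31 + 30 + 31 + 31 + 30 + 31 + 30 + 31 + 31 + 28 + 31 + 30 + 31 + 30 + 31 + 31 + 30 + 31 + 30 + 31 + 31 + 28 + 31 + 1 = 1551.

1551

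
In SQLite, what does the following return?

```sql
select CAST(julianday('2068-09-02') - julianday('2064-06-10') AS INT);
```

1545

20 days remain in June 2064 after the 10th (30 − 10).
Full months from July 2064 through August 2068 contribute their day counts.
Then 2 days into September 2068.
Total: 20 + 31 + 31 + 30 + 31 + 30 + 31 + 31 + 28 + 31 + 30 + 31 + 30 + 31 + 31 + 30 + 31 + 30 + 31 + 31 + 28 + 31 + 30 + 31 + 30 + 31 + 31 + 30 + 31 + 30 + 31 + 31 + 28 + 31 + 30 + 31 + 30 + 31 + 31 + 30 + 31 + 30 + 31 + 31 + 29 + 31 + 30 + 31 + 30 + 31 + 31 + 2 = 1545.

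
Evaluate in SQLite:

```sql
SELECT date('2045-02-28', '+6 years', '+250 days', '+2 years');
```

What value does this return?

Adding +6 years to 2045-02-28 gives 2051-02-28.
Applying '+250 days' to 2051-02-28: counting 250 days forward gives 2051-11-05.
Adding +2 years to 2051-11-05 gives 2053-11-05.

2053-11-05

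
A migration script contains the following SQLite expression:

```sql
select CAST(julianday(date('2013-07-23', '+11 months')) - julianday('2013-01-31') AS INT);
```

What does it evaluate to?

Adding +11 months to 2013-07-23 gives 2014-06-23.
0 days remain in January 2013 after the 31st (31 − 31).
Full months from February 2013 through May 2014 contribute their day counts.
Then 23 days into June 2014.
Total: 0 + 28 + 31 + 30 + 31 + 30 + 31 + 31 + 30 + 31 + 30 + 31 + 31 + 28 + 31 + 30 + 31 + 23 = 508.

508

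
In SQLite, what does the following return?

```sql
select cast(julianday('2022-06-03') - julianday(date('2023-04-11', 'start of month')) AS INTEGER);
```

`start of month` rewinds 2023-04-11 to 2023-04-01.
27 days remain in June 2022 after the 3rd (30 − 3).
Full months from July 2022 through March 2023 contribute their day counts.
Then 1 day into April 2023.
Total: 27 + 31 + 31 + 30 + 31 + 30 + 31 + 31 + 28 + 31 + 1 = 302.
The subtraction is earlier − later, so the result is −302 → -302.

-302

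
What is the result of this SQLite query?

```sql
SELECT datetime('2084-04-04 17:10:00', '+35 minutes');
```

+35 minutes from 2084-04-04 17:10:00 is 2084-04-04 17:45:00.

2084-04-04 17:45:00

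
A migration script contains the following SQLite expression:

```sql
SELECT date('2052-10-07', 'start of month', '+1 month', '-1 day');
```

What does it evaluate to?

`start of month` rewinds 2052-10-07 to 2052-10-01.
Adding +1 month to 2052-10-01 gives 2052-11-01.
Going back 1 day from 2052-11-01 reaches 2052-10-31 (last day of October, 31 days).

2052-10-31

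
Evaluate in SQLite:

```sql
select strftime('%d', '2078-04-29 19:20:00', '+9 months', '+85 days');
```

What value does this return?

First apply '+9 months', '+85 days': 2078-04-29 19:20:00 → 2079-04-24 19:20:00.
`%d` extracts the 2-digit day of month: 24.

24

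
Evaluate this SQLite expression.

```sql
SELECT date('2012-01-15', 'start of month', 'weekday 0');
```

`start of month` rewinds 2012-01-15 to 2012-01-01.
`weekday 0` advances to the next Sunday; 2012-01-01 is already a Sunday, so it stays at 2012-01-01.

2012-01-01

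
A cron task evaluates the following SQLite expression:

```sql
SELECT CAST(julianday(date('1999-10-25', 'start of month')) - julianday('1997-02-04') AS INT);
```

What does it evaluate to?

969

`start of month` rewinds 1999-10-25 to 1999-10-01.
24 days remain in February 1997 after the 4th (28 − 4).
Full months from March 1997 through September 1999 contribute their day counts.
Then 1 day into October 1999.
Total: 24 + 31 + 30 + 31 + 30 + 31 + 31 + 30 + 31 + 30 + 31 + 31 + 28 + 31 + 30 + 31 + 30 + 31 + 31 + 30 + 31 + 30 + 31 + 31 + 28 + 31 + 30 + 31 + 30 + 31 + 31 + 30 + 1 = 969.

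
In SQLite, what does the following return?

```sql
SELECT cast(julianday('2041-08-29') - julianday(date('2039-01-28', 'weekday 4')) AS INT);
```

`weekday 4` advances to the next Thursday; 2039-01-28 is a Friday, so it moves forward to 2039-02-03.
25 days remain in February 2039 after the 3rd (28 − 3).
Full months from March 2039 through July 2041 contribute their day counts.
Then 29 days into August 2041.
Total: 25 + 31 + 30 + 31 + 30 + 31 + 31 + 30 + 31 + 30 + 31 + 31 + 29 + 31 + 30 + 31 + 30 + 31 + 31 + 30 + 31 + 30 + 31 + 31 + 28 + 31 + 30 + 31 + 30 + 31 + 29 = 938.

938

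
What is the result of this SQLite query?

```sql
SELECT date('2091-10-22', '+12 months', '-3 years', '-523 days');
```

2088-05-17

Adding +12 months to 2091-10-22 gives 2092-10-22.
Adding -3 years to 2092-10-22 gives 2089-10-22.
Applying '-523 days' to 2089-10-22: counting 523 days back gives 2088-05-17.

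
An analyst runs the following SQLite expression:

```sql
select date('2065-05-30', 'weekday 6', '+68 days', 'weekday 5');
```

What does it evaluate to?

2065-08-07

`weekday 6` advances to the next Saturday; 2065-05-30 is already a Saturday, so it stays at 2065-05-30.
Applying '+68 days' to 2065-05-30: counting 68 days forward gives 2065-08-06.
`weekday 5` advances to the next Friday; 2065-08-06 is a Thursday, so it moves forward to 2065-08-07.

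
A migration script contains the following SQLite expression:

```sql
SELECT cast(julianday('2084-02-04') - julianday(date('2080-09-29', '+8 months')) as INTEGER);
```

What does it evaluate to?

981

Adding +8 months to 2080-09-29 gives 2081-05-29.
2 days remain in May 2081 after the 29th (31 − 29).
Full months from June 2081 through January 2084 contribute their day counts.
Then 4 days into February 2084.
Total: 2 + 30 + 31 + 31 + 30 + 31 + 30 + 31 + 31 + 28 + 31 + 30 + 31 + 30 + 31 + 31 + 30 + 31 + 30 + 31 + 31 + 28 + 31 + 30 + 31 + 30 + 31 + 31 + 30 + 31 + 30 + 31 + 31 + 4 = 981.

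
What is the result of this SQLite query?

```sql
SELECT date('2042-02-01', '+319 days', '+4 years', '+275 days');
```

Applying '+319 days' to 2042-02-01: counting 319 days forward gives 2042-12-17.
Adding +4 years to 2042-12-17 gives 2046-12-17.
Applying '+275 days' to 2046-12-17: counting 275 days forward gives 2047-09-18.

2047-09-18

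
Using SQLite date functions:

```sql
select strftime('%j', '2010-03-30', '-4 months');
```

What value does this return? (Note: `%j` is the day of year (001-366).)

First apply '-4 months': 2010-03-30 → 2009-11-30.
Day-of-year for 2009-11-30: days since 2009-01-01 inclusive = 334, zero-padded to 334.

334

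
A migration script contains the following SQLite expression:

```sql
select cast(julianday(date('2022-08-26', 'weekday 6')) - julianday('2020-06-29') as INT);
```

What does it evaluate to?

789

`weekday 6` advances to the next Saturday; 2022-08-26 is a Friday, so it moves forward to 2022-08-27.
1 day remains in June 2020 after the 29th (30 − 29).
Full months from July 2020 through July 2022 contribute their day counts.
Then 27 days into August 2022.
Total: 1 + 31 + 31 + 30 + 31 + 30 + 31 + 31 + 28 + 31 + 30 + 31 + 30 + 31 + 31 + 30 + 31 + 30 + 31 + 31 + 28 + 31 + 30 + 31 + 30 + 31 + 27 = 789.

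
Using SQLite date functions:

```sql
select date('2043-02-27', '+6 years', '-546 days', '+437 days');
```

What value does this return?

Adding +6 years to 2043-02-27 gives 2049-02-27.
Applying '-546 days' to 2049-02-27: counting 546 days back gives 2047-08-31.
Applying '+437 days' to 2047-08-31: counting 437 days forward gives 2048-11-10.

2048-11-10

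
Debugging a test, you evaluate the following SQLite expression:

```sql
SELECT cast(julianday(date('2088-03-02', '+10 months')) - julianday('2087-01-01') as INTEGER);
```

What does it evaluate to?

Adding +10 months to 2088-03-02 gives 2089-01-02.
30 days remain in January 2087 after the 1st (31 − 1).
Full months from February 2087 through December 2088 contribute their day counts.
Then 2 days into January 2089.
Total: 30 + 28 + 31 + 30 + 31 + 30 + 31 + 31 + 30 + 31 + 30 + 31 + 31 + 29 + 31 + 30 + 31 + 30 + 31 + 31 + 30 + 31 + 30 + 31 + 2 = 732.

732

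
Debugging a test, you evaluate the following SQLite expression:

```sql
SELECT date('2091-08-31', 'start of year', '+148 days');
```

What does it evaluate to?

`start of year` rewinds 2091-08-31 to 2091-01-01.
Applying '+148 days' to 2091-01-01: counting 148 days forward gives 2091-05-29.

2091-05-29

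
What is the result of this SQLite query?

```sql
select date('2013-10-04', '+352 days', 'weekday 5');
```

Applying '+352 days' to 2013-10-04: counting 352 days forward gives 2014-09-21.
`weekday 5` advances to the next Friday; 2014-09-21 is a Sunday, so it moves forward to 2014-09-26.

2014-09-26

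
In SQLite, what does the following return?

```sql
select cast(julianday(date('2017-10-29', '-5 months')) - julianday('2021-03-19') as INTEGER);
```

Adding -5 months to 2017-10-29 gives 2017-05-29.
2 days remain in May 2017 after the 29th (31 − 29).
Full months from June 2017 through February 2021 contribute their day counts.
Then 19 days into March 2021.
Total: 2 + 30 + 31 + 31 + 30 + 31 + 30 + 31 + 31 + 28 + 31 + 30 + 31 + 30 + 31 + 31 + 30 + 31 + 30 + 31 + 31 + 28 + 31 + 30 + 31 + 30 + 31 + 31 + 30 + 31 + 30 + 31 + 31 + 29 + 31 + 30 + 31 + 30 + 31 + 31 + 30 + 31 + 30 + 31 + 31 + 28 + 19 = 1390.
The subtraction is earlier − later, so the result is −1390 → -1390.

-1390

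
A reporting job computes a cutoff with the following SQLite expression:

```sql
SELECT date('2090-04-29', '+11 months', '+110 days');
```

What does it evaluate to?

2091-07-17

Adding +11 months to 2090-04-29 gives 2091-03-29.
Applying '+110 days' to 2091-03-29: counting 110 days forward gives 2091-07-17.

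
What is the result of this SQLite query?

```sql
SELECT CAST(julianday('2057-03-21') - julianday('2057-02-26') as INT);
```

23

2 days remain in February 2057 after the 26th (28 − 26).
Then 21 days into March 2057.
Total: 2 + 21 = 23.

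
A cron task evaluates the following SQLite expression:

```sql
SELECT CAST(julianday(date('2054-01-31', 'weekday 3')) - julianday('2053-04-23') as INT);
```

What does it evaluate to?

`weekday 3` advances to the next Wednesday; 2054-01-31 is a Saturday, so it moves forward to 2054-02-04.
7 days remain in April 2053 after the 23rd (30 − 23).
Full months from May 2053 through January 2054 contribute their day counts.
Then 4 days into February 2054.
Total: 7 + 31 + 30 + 31 + 31 + 30 + 31 + 30 + 31 + 31 + 4 = 287.

287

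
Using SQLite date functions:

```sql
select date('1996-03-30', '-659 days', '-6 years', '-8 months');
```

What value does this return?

1987-10-10

Applying '-659 days' to 1996-03-30: counting 659 days back gives 1994-06-10.
Adding -6 years to 1994-06-10 gives 1988-06-10.
Adding -8 months to 1988-06-10 gives 1987-10-10.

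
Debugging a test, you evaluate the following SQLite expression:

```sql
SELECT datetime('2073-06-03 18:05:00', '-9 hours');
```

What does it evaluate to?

2073-06-03 09:05:00

-9 hours from 2073-06-03 18:05:00 is 2073-06-03 09:05:00.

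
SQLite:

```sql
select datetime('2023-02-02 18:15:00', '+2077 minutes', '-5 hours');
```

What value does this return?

2077 minutes = 34h 37m; +2077 minutes from 2023-02-02 18:15:00 is 2023-02-04 04:52:00 (crosses midnight).
-5 hours from 2023-02-04 04:52:00 is 2023-02-03 23:52:00 (crosses midnight).

2023-02-03 23:52:00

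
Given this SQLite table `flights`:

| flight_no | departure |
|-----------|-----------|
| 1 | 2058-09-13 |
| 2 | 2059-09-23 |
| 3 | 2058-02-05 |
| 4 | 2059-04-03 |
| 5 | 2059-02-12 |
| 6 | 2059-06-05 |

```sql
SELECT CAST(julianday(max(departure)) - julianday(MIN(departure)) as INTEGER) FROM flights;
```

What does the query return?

MIN = 2058-02-05, MAX = 2059-09-23.
23 days remain in February 2058 after the 5th (28 − 5).
Full months from March 2058 through August 2059 contribute their day counts.
Then 23 days into September 2059.
Total: 23 + 31 + 30 + 31 + 30 + 31 + 31 + 30 + 31 + 30 + 31 + 31 + 28 + 31 + 30 + 31 + 30 + 31 + 31 + 23 = 595.

595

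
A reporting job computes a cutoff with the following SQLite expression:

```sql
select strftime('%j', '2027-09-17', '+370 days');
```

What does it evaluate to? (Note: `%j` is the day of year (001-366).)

First apply '+370 days': 2027-09-17 → 2028-09-21.
Day-of-year for 2028-09-21: days since 2028-01-01 inclusive = 265, zero-padded to 265.

265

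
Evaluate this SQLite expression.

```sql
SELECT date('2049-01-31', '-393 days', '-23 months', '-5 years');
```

Applying '-393 days' to 2049-01-31: counting 393 days back gives 2048-01-04.
Adding -23 months to 2048-01-04 gives 2046-02-04.
Adding -5 years to 2046-02-04 gives 2041-02-04.

2041-02-04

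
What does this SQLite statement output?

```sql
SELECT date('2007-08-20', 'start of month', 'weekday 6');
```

2007-08-04

`start of month` rewinds 2007-08-20 to 2007-08-01.
`weekday 6` advances to the next Saturday; 2007-08-01 is a Wednesday, so it moves forward to 2007-08-04.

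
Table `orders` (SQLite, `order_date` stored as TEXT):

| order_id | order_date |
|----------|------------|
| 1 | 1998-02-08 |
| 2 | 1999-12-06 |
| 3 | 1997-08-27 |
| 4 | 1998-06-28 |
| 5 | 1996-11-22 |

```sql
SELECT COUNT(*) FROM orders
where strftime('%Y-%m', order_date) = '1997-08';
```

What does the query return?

1

Rows with year-month 1997-08: 1997-08-27 → 1.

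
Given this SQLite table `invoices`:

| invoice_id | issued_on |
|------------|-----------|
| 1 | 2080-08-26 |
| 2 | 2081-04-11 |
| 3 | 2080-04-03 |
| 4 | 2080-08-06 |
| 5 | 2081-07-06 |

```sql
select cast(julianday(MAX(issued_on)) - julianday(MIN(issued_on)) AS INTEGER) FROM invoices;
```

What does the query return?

459

MIN = 2080-04-03, MAX = 2081-07-06.
27 days remain in April 2080 after the 3rd (30 − 3).
Full months from May 2080 through June 2081 contribute their day counts.
Then 6 days into July 2081.
Total: 27 + 31 + 30 + 31 + 31 + 30 + 31 + 30 + 31 + 31 + 28 + 31 + 30 + 31 + 30 + 6 = 459.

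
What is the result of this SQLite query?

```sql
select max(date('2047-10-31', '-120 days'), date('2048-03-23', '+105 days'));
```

date('2047-10-31', '-120 days') → 2047-07-03.
date('2048-03-23', '+105 days') → 2048-07-06.
Later of the two is 2048-07-06.

2048-07-06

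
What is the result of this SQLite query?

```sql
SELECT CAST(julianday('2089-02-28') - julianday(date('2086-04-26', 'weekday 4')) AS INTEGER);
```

`weekday 4` advances to the next Thursday; 2086-04-26 is a Friday, so it moves forward to 2086-05-02.
29 days remain in May 2086 after the 2nd (31 − 2).
Full months from June 2086 through January 2089 contribute their day counts.
Then 28 days into February 2089.
Total: 29 + 30 + 31 + 31 + 30 + 31 + 30 + 31 + 31 + 28 + 31 + 30 + 31 + 30 + 31 + 31 + 30 + 31 + 30 + 31 + 31 + 29 + 31 + 30 + 31 + 30 + 31 + 31 + 30 + 31 + 30 + 31 + 31 + 28 = 1033.

1033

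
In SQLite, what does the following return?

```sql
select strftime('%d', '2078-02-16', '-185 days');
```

First apply '-185 days': 2078-02-16 → 2077-08-15.
`%d` extracts the 2-digit day of month: 15.

15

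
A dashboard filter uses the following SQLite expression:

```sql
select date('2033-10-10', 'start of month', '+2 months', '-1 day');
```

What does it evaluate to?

`start of month` rewinds 2033-10-10 to 2033-10-01.
Adding +2 months to 2033-10-01 gives 2033-12-01.
Going back 1 day from 2033-12-01 reaches 2033-11-30 (last day of November, 30 days).

2033-11-30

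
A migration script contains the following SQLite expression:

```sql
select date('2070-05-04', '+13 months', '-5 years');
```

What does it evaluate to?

Adding +13 months to 2070-05-04 gives 2071-06-04.
Adding -5 years to 2071-06-04 gives 2066-06-04.

2066-06-04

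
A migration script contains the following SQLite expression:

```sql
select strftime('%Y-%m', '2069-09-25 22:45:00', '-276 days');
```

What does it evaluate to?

2068-12

First apply '-276 days': 2069-09-25 22:45:00 → 2068-12-23 22:45:00.
`%Y-%m` extracts the year-month: 2068-12.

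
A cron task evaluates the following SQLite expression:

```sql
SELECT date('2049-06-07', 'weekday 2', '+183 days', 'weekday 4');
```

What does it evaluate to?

2049-12-09

`weekday 2` advances to the next Tuesday; 2049-06-07 is a Monday, so it moves forward to 2049-06-08.
Applying '+183 days' to 2049-06-08: counting 183 days forward gives 2049-12-08.
`weekday 4` advances to the next Thursday; 2049-12-08 is a Wednesday, so it moves forward to 2049-12-09.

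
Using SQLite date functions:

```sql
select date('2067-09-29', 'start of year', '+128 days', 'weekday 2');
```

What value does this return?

2067-05-10

`start of year` rewinds 2067-09-29 to 2067-01-01.
Applying '+128 days' to 2067-01-01: counting 128 days forward gives 2067-05-09.
`weekday 2` advances to the next Tuesday; 2067-05-09 is a Monday, so it moves forward to 2067-05-10.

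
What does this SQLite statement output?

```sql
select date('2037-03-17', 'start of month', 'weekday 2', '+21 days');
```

`start of month` rewinds 2037-03-17 to 2037-03-01.
`weekday 2` advances to the next Tuesday; 2037-03-01 is a Sunday, so it moves forward to 2037-03-03.
Advancing 21 more days within March lands on 2037-03-24.

2037-03-24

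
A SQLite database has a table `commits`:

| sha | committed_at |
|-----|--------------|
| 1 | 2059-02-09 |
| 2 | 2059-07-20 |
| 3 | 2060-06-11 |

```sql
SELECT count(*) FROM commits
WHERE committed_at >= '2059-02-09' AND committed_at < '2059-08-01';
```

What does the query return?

2

Rows in [2059-02-09, 2059-08-01): 2059-02-09, 2059-07-20 → 2 rows.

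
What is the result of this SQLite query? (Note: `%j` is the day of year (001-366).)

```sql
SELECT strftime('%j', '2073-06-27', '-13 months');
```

First apply '-13 months': 2073-06-27 → 2072-05-27.
Day-of-year for 2072-05-27: days since 2072-01-01 inclusive = 148, zero-padded to 148.

148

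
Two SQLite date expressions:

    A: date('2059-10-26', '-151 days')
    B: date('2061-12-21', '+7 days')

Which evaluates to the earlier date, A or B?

A

A = 2059-05-28.
B = 2061-12-28.
A is earlier.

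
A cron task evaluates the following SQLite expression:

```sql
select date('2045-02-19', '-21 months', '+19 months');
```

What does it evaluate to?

2044-12-19

Adding -21 months to 2045-02-19 gives 2043-05-19.
Adding +19 months to 2043-05-19 gives 2044-12-19.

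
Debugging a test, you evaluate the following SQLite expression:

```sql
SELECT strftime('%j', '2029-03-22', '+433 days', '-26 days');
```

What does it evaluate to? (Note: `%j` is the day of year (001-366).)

First apply '+433 days', '-26 days': 2029-03-22 → 2030-05-03.
Day-of-year for 2030-05-03: days since 2030-01-01 inclusive = 123, zero-padded to 123.

123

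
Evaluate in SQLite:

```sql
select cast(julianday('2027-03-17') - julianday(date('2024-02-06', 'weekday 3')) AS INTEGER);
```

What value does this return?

1134

`weekday 3` advances to the next Wednesday; 2024-02-06 is a Tuesday, so it moves forward to 2024-02-07.
22 days remain in February 2024 after the 7th (29 − 7).
Full months from March 2024 through February 2027 contribute their day counts.
Then 17 days into March 2027.
Total: 22 + 31 + 30 + 31 + 30 + 31 + 31 + 30 + 31 + 30 + 31 + 31 + 28 + 31 + 30 + 31 + 30 + 31 + 31 + 30 + 31 + 30 + 31 + 31 + 28 + 31 + 30 + 31 + 30 + 31 + 31 + 30 + 31 + 30 + 31 + 31 + 28 + 17 = 1134.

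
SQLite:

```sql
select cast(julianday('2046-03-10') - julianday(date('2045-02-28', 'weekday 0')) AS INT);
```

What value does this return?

`weekday 0` advances to the next Sunday; 2045-02-28 is a Tuesday, so it moves forward to 2045-03-05.
26 days remain in March 2045 after the 5th (31 − 5).
Full months from April 2045 through February 2046 contribute their day counts.
Then 10 days into March 2046.
Total: 26 + 30 + 31 + 30 + 31 + 31 + 30 + 31 + 30 + 31 + 31 + 28 + 10 = 370.

370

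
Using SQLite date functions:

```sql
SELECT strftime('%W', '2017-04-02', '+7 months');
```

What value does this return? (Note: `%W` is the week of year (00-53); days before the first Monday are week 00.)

First apply '+7 months': 2017-04-02 → 2017-11-02.
2017-11-02 is a Thursday. SQLite's %W counts Mondays since the year started; the result is 44.

44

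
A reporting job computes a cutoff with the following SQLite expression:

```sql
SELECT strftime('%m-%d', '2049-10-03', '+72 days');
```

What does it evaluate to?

12-14

First apply '+72 days': 2049-10-03 → 2049-12-14.
`%m-%d` extracts the month-day: 12-14.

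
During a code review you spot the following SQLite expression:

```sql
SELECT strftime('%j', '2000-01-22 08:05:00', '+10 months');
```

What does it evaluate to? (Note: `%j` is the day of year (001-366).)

First apply '+10 months': 2000-01-22 08:05:00 → 2000-11-22 08:05:00.
Day-of-year for 2000-11-22: days since 2000-01-01 inclusive = 327, zero-padded to 327.

327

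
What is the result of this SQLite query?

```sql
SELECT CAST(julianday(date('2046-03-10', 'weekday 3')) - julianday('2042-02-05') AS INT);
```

`weekday 3` advances to the next Wednesday; 2046-03-10 is a Saturday, so it moves forward to 2046-03-14.
23 days remain in February 2042 after the 5th (28 − 5).
Full months from March 2042 through February 2046 contribute their day counts.
Then 14 days into March 2046.
Total: 23 + 31 + 30 + 31 + 30 + 31 + 31 + 30 + 31 + 30 + 31 + 31 + 28 + 31 + 30 + 31 + 30 + 31 + 31 + 30 + 31 + 30 + 31 + 31 + 29 + 31 + 30 + 31 + 30 + 31 + 31 + 30 + 31 + 30 + 31 + 31 + 28 + 31 + 30 + 31 + 30 + 31 + 31 + 30 + 31 + 30 + 31 + 31 + 28 + 14 = 1498.

1498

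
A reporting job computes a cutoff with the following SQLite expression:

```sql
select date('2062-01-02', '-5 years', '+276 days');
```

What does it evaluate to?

2057-10-05

Adding -5 years to 2062-01-02 gives 2057-01-02.
Applying '+276 days' to 2057-01-02: counting 276 days forward gives 2057-10-05.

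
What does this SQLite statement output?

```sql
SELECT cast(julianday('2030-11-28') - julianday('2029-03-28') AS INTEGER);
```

3 days remain in March 2029 after the 28th (31 − 28).
Full months from April 2029 through October 2030 contribute their day counts.
Then 28 days into November 2030.
Total: 3 + 30 + 31 + 30 + 31 + 31 + 30 + 31 + 30 + 31 + 31 + 28 + 31 + 30 + 31 + 30 + 31 + 31 + 30 + 31 + 28 = 610.

610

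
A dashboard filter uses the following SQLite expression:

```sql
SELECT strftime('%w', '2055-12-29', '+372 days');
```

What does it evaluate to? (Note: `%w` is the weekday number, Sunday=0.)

First apply '+372 days': 2055-12-29 → 2057-01-04.
2057-01-04 is a Thursday; with Sunday=0 that is 4.

4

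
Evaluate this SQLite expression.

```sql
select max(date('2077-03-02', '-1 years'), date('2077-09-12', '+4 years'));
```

date('2077-03-02', '-1 years') → 2076-03-02.
date('2077-09-12', '+4 years') → 2081-09-12.
Later of the two is 2081-09-12.

2081-09-12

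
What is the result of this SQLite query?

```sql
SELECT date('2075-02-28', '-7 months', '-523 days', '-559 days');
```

2071-08-11

Adding -7 months to 2075-02-28 gives 2074-07-28.
Applying '-523 days' to 2074-07-28: counting 523 days back gives 2073-02-20.
Applying '-559 days' to 2073-02-20: counting 559 days back gives 2071-08-11.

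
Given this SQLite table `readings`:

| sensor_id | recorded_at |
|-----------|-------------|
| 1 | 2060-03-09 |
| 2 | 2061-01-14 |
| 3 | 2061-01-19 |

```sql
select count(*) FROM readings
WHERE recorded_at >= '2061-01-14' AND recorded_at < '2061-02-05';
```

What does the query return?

Rows in [2061-01-14, 2061-02-05): 2061-01-14, 2061-01-19 → 2 rows.

2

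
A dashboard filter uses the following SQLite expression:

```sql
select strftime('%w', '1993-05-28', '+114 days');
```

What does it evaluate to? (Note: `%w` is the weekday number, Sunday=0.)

0

First apply '+114 days': 1993-05-28 → 1993-09-19.
1993-09-19 is a Sunday; with Sunday=0 that is 0.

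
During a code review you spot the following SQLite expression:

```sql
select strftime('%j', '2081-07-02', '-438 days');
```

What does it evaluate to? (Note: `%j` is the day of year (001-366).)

111

First apply '-438 days': 2081-07-02 → 2080-04-20.
Day-of-year for 2080-04-20: days since 2080-01-01 inclusive = 111, zero-padded to 111.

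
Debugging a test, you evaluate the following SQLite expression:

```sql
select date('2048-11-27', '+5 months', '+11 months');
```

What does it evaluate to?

Adding +5 months to 2048-11-27 gives 2049-04-27.
Adding +11 months to 2049-04-27 gives 2050-03-27.

2050-03-27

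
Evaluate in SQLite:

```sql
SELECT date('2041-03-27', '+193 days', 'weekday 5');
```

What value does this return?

2041-10-11

Applying '+193 days' to 2041-03-27: counting 193 days forward gives 2041-10-06.
`weekday 5` advances to the next Friday; 2041-10-06 is a Sunday, so it moves forward to 2041-10-11.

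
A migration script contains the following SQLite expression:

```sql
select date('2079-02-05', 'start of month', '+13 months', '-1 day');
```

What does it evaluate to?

`start of month` rewinds 2079-02-05 to 2079-02-01.
Adding +13 months to 2079-02-01 gives 2080-03-01.
Going back 1 day from 2080-03-01 reaches 2080-02-29 (last day of February, 29 days).

2080-02-29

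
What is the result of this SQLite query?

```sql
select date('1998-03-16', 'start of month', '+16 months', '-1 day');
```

`start of month` rewinds 1998-03-16 to 1998-03-01.
Adding +16 months to 1998-03-01 gives 1999-07-01.
Going back 1 day from 1999-07-01 reaches 1999-06-30 (last day of June, 30 days).

1999-06-30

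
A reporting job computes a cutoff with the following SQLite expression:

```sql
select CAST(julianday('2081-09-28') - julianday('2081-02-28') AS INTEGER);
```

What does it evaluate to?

212

0 days remain in February 2081 after the 28th (28 − 28).
Full months from March 2081 through August 2081 contribute their day counts.
Then 28 days into September 2081.
Total: 0 + 31 + 30 + 31 + 30 + 31 + 31 + 28 = 212.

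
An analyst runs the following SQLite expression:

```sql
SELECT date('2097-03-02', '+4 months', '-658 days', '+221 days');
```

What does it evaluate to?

Adding +4 months to 2097-03-02 gives 2097-07-02.
Applying '-658 days' to 2097-07-02: counting 658 days back gives 2095-09-13.
Applying '+221 days' to 2095-09-13: counting 221 days forward gives 2096-04-21.

2096-04-21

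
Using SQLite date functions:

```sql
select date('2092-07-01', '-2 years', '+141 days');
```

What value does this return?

Adding -2 years to 2092-07-01 gives 2090-07-01.
Applying '+141 days' to 2090-07-01: counting 141 days forward gives 2090-11-19.

2090-11-19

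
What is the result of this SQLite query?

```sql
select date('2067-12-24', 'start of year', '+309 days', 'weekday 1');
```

`start of year` rewinds 2067-12-24 to 2067-01-01.
Applying '+309 days' to 2067-01-01: counting 309 days forward gives 2067-11-06.
`weekday 1` advances to the next Monday; 2067-11-06 is a Sunday, so it moves forward to 2067-11-07.

2067-11-07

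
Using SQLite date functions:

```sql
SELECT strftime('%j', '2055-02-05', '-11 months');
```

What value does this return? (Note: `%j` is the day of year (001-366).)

064

First apply '-11 months': 2055-02-05 → 2054-03-05.
Day-of-year for 2054-03-05: days since 2054-01-01 inclusive = 64, zero-padded to 064.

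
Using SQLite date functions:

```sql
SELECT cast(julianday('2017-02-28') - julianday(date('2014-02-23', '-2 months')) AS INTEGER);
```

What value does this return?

Adding -2 months to 2014-02-23 gives 2013-12-23.
8 days remain in December 2013 after the 23rd (31 − 23).
Full months from January 2014 through January 2017 contribute their day counts.
Then 28 days into February 2017.
Total: 8 + 31 + 28 + 31 + 30 + 31 + 30 + 31 + 31 + 30 + 31 + 30 + 31 + 31 + 28 + 31 + 30 + 31 + 30 + 31 + 31 + 30 + 31 + 30 + 31 + 31 + 29 + 31 + 30 + 31 + 30 + 31 + 31 + 30 + 31 + 30 + 31 + 31 + 28 = 1163.

1163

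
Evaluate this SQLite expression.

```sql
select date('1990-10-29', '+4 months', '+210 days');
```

Adding +4 months to 1990-10-29 targets 1991-02-29. February 1991 has only 28 days, so SQLite normalizes the 1-day overflow forward to 1991-03-01.
Applying '+210 days' to 1991-03-01: counting 210 days forward gives 1991-09-27.

1991-09-27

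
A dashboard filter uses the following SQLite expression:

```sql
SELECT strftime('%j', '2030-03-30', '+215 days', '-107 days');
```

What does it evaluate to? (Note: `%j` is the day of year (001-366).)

First apply '+215 days', '-107 days': 2030-03-30 → 2030-07-16.
Day-of-year for 2030-07-16: days since 2030-01-01 inclusive = 197, zero-padded to 197.

197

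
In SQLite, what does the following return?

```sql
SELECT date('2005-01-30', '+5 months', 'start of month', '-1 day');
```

2005-05-31

Adding +5 months to 2005-01-30 gives 2005-06-30.
`start of month` rewinds 2005-06-30 to 2005-06-01.
Going back 1 day from 2005-06-01 reaches 2005-05-31 (last day of May, 31 days).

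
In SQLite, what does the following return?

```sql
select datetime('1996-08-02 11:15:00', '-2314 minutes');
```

2314 minutes = 38h 34m; -2314 minutes from 1996-08-02 11:15:00 is 1996-07-31 20:41:00 (crosses midnight).

1996-07-31 20:41:00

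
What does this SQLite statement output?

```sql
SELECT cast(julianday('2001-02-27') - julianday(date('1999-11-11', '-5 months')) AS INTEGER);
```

627

Adding -5 months to 1999-11-11 gives 1999-06-11.
19 days remain in June 1999 after the 11th (30 − 11).
Full months from July 1999 through January 2001 contribute their day counts.
Then 27 days into February 2001.
Total: 19 + 31 + 31 + 30 + 31 + 30 + 31 + 31 + 29 + 31 + 30 + 31 + 30 + 31 + 31 + 30 + 31 + 30 + 31 + 31 + 27 = 627.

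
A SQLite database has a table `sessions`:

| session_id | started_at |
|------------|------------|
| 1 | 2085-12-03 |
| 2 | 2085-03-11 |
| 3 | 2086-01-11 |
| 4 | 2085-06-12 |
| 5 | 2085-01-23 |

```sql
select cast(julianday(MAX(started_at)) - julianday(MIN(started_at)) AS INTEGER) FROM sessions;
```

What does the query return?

353

MIN = 2085-01-23, MAX = 2086-01-11.
8 days remain in January 2085 after the 23rd (31 − 23).
Full months from February 2085 through December 2085 contribute their day counts.
Then 11 days into January 2086.
Total: 8 + 28 + 31 + 30 + 31 + 30 + 31 + 31 + 30 + 31 + 30 + 31 + 11 = 353.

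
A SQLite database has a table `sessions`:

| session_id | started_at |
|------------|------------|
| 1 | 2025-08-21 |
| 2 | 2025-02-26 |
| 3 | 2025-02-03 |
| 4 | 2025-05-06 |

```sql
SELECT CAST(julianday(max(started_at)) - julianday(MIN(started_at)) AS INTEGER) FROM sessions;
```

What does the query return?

MIN = 2025-02-03, MAX = 2025-08-21.
25 days remain in February 2025 after the 3rd (28 − 3).
March 2025: 31 days.
April 2025: 30 days.
May 2025: 31 days.
June 2025: 30 days.
July 2025: 31 days.
Then 21 days into August 2025.
Total: 25 + 31 + 30 + 31 + 30 + 31 + 21 = 199.

199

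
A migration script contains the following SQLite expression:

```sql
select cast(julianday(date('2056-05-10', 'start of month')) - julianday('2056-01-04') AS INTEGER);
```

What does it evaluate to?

118

`start of month` rewinds 2056-05-10 to 2056-05-01.
27 days remain in January 2056 after the 4th (31 − 4).
February 2056: 29 days (leap year).
March 2056: 31 days.
April 2056: 30 days.
Then 1 day into May 2056.
Total: 27 + 29 + 31 + 30 + 1 = 118.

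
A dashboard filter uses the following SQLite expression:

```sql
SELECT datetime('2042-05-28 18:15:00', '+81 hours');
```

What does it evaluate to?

+81 hours from 2042-05-28 18:15:00 is 2042-06-01 03:15:00 (crosses midnight).

2042-06-01 03:15:00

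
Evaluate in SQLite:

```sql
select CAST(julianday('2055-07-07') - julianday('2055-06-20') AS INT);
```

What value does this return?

17

10 days remain in June 2055 after the 20th (30 − 20).
Then 7 days into July 2055.
Total: 10 + 7 = 17.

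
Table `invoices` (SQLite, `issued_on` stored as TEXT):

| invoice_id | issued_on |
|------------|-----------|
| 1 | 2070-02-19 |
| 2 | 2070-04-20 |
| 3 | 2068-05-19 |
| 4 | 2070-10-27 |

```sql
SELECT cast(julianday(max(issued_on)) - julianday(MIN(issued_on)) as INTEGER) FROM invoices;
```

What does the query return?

MIN = 2068-05-19, MAX = 2070-10-27.
12 days remain in May 2068 after the 19th (31 − 19).
Full months from June 2068 through September 2070 contribute their day counts.
Then 27 days into October 2070.
Total: 12 + 30 + 31 + 31 + 30 + 31 + 30 + 31 + 31 + 28 + 31 + 30 + 31 + 30 + 31 + 31 + 30 + 31 + 30 + 31 + 31 + 28 + 31 + 30 + 31 + 30 + 31 + 31 + 30 + 27 = 891.

891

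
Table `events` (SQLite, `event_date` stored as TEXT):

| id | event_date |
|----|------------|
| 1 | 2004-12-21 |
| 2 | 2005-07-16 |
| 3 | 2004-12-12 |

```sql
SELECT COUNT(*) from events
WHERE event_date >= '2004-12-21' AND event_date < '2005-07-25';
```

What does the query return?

2

Rows in [2004-12-21, 2005-07-25): 2004-12-21, 2005-07-16 → 2 rows.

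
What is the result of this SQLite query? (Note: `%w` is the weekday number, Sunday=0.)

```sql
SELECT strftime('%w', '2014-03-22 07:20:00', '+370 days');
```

First apply '+370 days': 2014-03-22 07:20:00 → 2015-03-27 07:20:00.
2015-03-27 is a Friday; with Sunday=0 that is 5.

5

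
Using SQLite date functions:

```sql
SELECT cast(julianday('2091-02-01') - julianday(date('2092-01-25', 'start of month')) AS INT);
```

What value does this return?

-334

`start of month` rewinds 2092-01-25 to 2092-01-01.
27 days remain in February 2091 after the 1st (28 − 1).
Full months from March 2091 through December 2091 contribute their day counts.
Then 1 day into January 2092.
Total: 27 + 31 + 30 + 31 + 30 + 31 + 31 + 30 + 31 + 30 + 31 + 1 = 334.
The subtraction is earlier − later, so the result is −334 → -334.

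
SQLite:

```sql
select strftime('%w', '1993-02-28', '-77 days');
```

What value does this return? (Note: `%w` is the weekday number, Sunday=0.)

First apply '-77 days': 1993-02-28 → 1992-12-13.
1992-12-13 is a Sunday; with Sunday=0 that is 0.

0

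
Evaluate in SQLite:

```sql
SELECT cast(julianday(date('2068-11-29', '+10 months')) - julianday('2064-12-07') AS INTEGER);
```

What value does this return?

1757

Adding +10 months to 2068-11-29 gives 2069-09-29.
24 days remain in December 2064 after the 7th (31 − 7).
Full months from January 2065 through August 2069 contribute their day counts.
Then 29 days into September 2069.
Total: 24 + 31 + 28 + 31 + 30 + 31 + 30 + 31 + 31 + 30 + 31 + 30 + 31 + 31 + 28 + 31 + 30 + 31 + 30 + 31 + 31 + 30 + 31 + 30 + 31 + 31 + 28 + 31 + 30 + 31 + 30 + 31 + 31 + 30 + 31 + 30 + 31 + 31 + 29 + 31 + 30 + 31 + 30 + 31 + 31 + 30 + 31 + 30 + 31 + 31 + 28 + 31 + 30 + 31 + 30 + 31 + 31 + 29 = 1757.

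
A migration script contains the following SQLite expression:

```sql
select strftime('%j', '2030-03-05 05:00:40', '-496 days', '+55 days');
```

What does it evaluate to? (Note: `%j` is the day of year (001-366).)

First apply '-496 days', '+55 days': 2030-03-05 05:00:40 → 2028-12-19 05:00:40.
Day-of-year for 2028-12-19: days since 2028-01-01 inclusive = 354, zero-padded to 354.

354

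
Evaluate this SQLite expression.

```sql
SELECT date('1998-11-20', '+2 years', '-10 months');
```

2000-01-20

Adding +2 years to 1998-11-20 gives 2000-11-20.
Adding -10 months to 2000-11-20 gives 2000-01-20.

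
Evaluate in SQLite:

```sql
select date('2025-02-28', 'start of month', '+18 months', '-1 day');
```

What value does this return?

2026-07-31

`start of month` rewinds 2025-02-28 to 2025-02-01.
Adding +18 months to 2025-02-01 gives 2026-08-01.
Going back 1 day from 2026-08-01 reaches 2026-07-31 (last day of July, 31 days).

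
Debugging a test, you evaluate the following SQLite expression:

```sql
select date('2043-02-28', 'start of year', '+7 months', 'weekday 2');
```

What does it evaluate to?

2043-08-04

`start of year` rewinds 2043-02-28 to 2043-01-01.
Adding +7 months to 2043-01-01 gives 2043-08-01.
`weekday 2` advances to the next Tuesday; 2043-08-01 is a Saturday, so it moves forward to 2043-08-04.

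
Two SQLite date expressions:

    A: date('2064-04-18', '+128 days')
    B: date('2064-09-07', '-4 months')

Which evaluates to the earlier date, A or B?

B

A = 2064-08-24.
B = 2064-05-07.
B is earlier.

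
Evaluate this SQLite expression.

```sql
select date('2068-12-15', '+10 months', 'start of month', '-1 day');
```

Adding +10 months to 2068-12-15 gives 2069-10-15.
`start of month` rewinds 2069-10-15 to 2069-10-01.
Going back 1 day from 2069-10-01 reaches 2069-09-30 (last day of September, 30 days).

2069-09-30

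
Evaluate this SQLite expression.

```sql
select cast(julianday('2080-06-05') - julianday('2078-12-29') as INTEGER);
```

2 days remain in December 2078 after the 29th (31 − 29).
Full months from January 2079 through May 2080 contribute their day counts.
Then 5 days into June 2080.
Total: 2 + 31 + 28 + 31 + 30 + 31 + 30 + 31 + 31 + 30 + 31 + 30 + 31 + 31 + 29 + 31 + 30 + 31 + 5 = 524.

524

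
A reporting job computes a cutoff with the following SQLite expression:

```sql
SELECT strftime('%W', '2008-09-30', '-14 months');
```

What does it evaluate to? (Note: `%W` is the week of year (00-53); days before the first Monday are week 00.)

31

First apply '-14 months': 2008-09-30 → 2007-07-30.
2007-07-30 is a Monday. SQLite's %W counts Mondays since the year started; the result is 31.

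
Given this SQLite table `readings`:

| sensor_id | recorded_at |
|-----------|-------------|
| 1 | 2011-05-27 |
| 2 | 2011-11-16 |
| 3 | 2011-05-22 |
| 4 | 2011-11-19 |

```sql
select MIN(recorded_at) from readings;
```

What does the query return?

MIN over {2011-05-22, 2011-05-27, 2011-11-16, 2011-11-19}.

2011-05-22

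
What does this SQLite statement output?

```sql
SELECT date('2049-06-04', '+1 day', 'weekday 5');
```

2049-06-11

Advancing 1 more day within June lands on 2049-06-05.
`weekday 5` advances to the next Friday; 2049-06-05 is a Saturday, so it moves forward to 2049-06-11.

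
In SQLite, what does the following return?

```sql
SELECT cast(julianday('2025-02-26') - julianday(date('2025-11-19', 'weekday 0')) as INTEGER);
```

`weekday 0` advances to the next Sunday; 2025-11-19 is a Wednesday, so it moves forward to 2025-11-23.
2 days remain in February 2025 after the 26th (28 − 26).
Full months from March 2025 through October 2025 contribute their day counts.
Then 23 days into November 2025.
Total: 2 + 31 + 30 + 31 + 30 + 31 + 31 + 30 + 31 + 23 = 270.
The subtraction is earlier − later, so the result is −270 → -270.

-270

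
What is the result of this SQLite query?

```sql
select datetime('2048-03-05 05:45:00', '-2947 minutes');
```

2947 minutes = 49h 7m; -2947 minutes from 2048-03-05 05:45:00 is 2048-03-03 04:38:00 (crosses midnight).

2048-03-03 04:38:00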